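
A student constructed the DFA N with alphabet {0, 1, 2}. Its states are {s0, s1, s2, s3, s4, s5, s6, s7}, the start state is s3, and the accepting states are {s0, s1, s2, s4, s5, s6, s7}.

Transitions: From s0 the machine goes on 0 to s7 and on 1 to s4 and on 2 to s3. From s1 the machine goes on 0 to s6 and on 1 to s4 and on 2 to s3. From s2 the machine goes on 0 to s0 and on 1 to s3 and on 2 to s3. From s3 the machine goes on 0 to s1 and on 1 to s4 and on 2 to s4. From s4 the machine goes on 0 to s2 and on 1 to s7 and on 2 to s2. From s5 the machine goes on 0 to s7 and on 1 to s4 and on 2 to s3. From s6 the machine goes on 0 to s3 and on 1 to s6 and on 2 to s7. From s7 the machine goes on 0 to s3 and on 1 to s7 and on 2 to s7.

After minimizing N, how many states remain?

Reachable states from the start: {s0,s1,s2,s3,s4,s6,s7}. Unreachable: {s5} — drop them.
Initial partition by acceptance: {s0,s1,s2,s4,s6,s7} | {s3}.
Refine {s0,s1,s2,s4,s6,s7} on symbol 0: members go to different blocks, giving {s0,s1,s2,s4} and {s6,s7}.
Refine {s0,s1,s2,s4} on symbol 0: members go to different blocks, giving {s0,s1} and {s2,s4}.
On input 0, block {s2,s4} splits into {s2} and {s4}.
Stable partition: {s0,s1} | {s3} | {s6,s7} | {s2} | {s4} — 5 equivalence classes.

5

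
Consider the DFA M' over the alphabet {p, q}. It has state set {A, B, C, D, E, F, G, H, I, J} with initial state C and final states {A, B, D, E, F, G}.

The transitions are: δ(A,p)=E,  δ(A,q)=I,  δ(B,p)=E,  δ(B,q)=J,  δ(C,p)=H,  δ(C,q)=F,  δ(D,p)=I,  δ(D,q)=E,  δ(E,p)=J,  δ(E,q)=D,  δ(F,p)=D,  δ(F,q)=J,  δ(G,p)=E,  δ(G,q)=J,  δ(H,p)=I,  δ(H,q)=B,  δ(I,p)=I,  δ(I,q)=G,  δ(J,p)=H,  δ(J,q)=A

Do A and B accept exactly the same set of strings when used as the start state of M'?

All states are reachable from the start state.
P0 = {A,B,D,E,F,G} | {C,H,I,J}.
Split {A,B,D,E,F,G} by δ(·,p) → {A,B,F,G} and {D,E}.
The partition is now stable with 3 blocks: {A,B,F,G} | {C,H,I,J} | {D,E}.
A and B lie in the same block of the stable partition, so they are equivalent — no string distinguishes them.

Yes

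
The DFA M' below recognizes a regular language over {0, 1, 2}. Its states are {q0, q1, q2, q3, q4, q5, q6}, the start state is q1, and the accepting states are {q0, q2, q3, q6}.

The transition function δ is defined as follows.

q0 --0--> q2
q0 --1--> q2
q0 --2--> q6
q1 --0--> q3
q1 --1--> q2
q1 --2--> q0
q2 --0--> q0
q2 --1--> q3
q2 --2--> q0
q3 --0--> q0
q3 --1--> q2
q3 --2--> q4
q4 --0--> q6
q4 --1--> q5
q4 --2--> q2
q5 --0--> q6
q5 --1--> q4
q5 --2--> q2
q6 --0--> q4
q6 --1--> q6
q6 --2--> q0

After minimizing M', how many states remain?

Start with accepting vs non-accepting: {q0,q2,q3,q6} | {q1,q4,q5}.
Split {q0,q2,q3,q6} by δ(·,0) → {q0,q2,q3} and {q6}.
Split {q0,q2,q3} by δ(·,2) → {q0} and {q2} and {q3}.
Refine {q1,q4,q5} on symbol 0: members go to different blocks, giving {q4,q5} and {q1}.
No further refinement is possible. Final partition (6 blocks): {q0} | {q4,q5} | {q6} | {q2} | {q3} | {q1}.

6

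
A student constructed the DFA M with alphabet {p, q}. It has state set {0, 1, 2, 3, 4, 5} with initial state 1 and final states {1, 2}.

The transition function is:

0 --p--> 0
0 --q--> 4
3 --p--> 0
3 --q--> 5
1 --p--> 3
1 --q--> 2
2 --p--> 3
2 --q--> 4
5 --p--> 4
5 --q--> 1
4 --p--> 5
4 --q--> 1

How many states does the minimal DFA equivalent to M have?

Every state is reachable, so we keep all 6.
Initial partition by acceptance: {1,2} | {0,3,4,5}.
On input q, block {1,2} splits into {1} and {2}.
Refine {0,3,4,5} on symbol q: members go to different blocks, giving {0,3} and {4,5}.
Stable partition: {1} | {0,3} | {2} | {4,5} — 4 equivalence classes.

4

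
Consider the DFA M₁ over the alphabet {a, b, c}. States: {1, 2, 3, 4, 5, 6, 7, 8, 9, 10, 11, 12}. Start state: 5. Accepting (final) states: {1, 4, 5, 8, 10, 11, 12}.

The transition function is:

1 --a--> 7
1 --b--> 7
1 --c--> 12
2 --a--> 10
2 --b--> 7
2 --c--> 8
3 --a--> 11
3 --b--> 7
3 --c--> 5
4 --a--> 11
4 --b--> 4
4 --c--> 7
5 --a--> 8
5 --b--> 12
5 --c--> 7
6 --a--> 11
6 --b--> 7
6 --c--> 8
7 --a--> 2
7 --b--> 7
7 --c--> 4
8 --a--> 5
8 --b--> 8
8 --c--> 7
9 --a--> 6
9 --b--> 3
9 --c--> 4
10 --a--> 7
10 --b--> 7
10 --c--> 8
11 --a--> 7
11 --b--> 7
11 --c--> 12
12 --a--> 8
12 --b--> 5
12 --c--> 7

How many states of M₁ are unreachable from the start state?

4

BFS from 5 reaches {2, 4, 5, 7, 8, 10, 11, 12}; the 4 state(s) 1, 3, 6, 9 are never visited.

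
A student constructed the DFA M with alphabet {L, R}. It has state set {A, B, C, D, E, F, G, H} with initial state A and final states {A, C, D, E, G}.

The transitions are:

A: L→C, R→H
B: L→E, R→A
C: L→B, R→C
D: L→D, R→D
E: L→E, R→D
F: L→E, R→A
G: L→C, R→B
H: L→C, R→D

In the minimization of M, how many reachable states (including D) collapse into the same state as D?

First remove the unreachable states {F,G}; 6 states remain.
Start with accepting vs non-accepting: {A,C,D,E} | {B,H}.
Split {A,C,D,E} by δ(·,L) → {A,D,E} and {C}.
Refine {A,D,E} on symbol L: members go to different blocks, giving {D,E} and {A}.
Refine {B,H} on symbol L: members go to different blocks, giving {B} and {H}.
The partition is now stable with 5 blocks: {D,E} | {B} | {C} | {A} | {H}.
State D belongs to the block {D,E}, which has 2 states.

2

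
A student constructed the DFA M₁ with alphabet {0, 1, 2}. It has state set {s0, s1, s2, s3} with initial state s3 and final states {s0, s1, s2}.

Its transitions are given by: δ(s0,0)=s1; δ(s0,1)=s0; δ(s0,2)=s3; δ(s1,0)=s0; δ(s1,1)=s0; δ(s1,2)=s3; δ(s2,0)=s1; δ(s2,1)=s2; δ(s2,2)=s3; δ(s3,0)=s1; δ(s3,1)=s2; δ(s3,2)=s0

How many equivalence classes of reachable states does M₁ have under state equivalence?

2

Start with accepting vs non-accepting: {s0,s1,s2} | {s3}.
The partition is now stable with 2 blocks: {s0,s1,s2} | {s3}.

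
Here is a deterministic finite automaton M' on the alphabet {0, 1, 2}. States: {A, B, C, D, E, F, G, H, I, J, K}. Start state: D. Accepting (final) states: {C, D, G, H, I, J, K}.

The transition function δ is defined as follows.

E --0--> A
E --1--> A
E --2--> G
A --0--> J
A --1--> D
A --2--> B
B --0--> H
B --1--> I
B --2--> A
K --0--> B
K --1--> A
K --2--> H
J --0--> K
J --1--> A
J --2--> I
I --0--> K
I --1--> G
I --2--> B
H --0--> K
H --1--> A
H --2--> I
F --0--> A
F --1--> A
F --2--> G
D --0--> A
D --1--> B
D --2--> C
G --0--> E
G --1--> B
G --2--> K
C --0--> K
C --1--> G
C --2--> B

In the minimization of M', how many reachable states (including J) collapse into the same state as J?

Reachable states from the start: {A,B,C,D,E,G,H,I,J,K}. Unreachable: {F} — drop them.
Start with accepting vs non-accepting: {C,D,G,H,I,J,K} | {A,B,E}.
On input 0, block {C,D,G,H,I,J,K} splits into {C,H,I,J} and {D,G,K}.
Refine {C,H,I,J} on symbol 1: members go to different blocks, giving {C,I} and {H,J}.
Refine {A,B,E} on symbol 0: members go to different blocks, giving {A,B} and {E}.
On input 1, block {A,B} splits into {A} and {B}.
On input 0, block {D,G,K} splits into {D} and {G} and {K}.
Stable partition: {C,I} | {A} | {D} | {H,J} | {E} | {B} | {G} | {K} — 8 equivalence classes.
The equivalence class containing J is {H,J}, of size 2.

2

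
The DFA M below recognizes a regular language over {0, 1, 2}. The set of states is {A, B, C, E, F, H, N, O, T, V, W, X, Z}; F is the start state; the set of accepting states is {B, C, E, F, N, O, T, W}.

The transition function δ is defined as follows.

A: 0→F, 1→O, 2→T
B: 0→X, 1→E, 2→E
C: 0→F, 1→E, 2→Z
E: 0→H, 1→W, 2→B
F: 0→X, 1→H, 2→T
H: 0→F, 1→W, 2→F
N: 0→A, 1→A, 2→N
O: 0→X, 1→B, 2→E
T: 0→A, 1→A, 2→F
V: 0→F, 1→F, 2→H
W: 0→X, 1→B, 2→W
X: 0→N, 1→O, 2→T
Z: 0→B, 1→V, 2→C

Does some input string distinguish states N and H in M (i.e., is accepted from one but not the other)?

Yes

First remove the unreachable states {C,V,Z}; 10 states remain.
P0 = {B,E,F,N,O,T,W} | {A,H,X}.
On input 1, block {B,E,F,N,O,T,W} splits into {B,E,O,W} and {F,N,T}.
Stable partition: {B,E,O,W} | {A,H,X} | {F,N,T} — 3 equivalence classes.
N and H end up in different blocks, so they are distinguishable. For instance, the string 'ε' is accepted from only N.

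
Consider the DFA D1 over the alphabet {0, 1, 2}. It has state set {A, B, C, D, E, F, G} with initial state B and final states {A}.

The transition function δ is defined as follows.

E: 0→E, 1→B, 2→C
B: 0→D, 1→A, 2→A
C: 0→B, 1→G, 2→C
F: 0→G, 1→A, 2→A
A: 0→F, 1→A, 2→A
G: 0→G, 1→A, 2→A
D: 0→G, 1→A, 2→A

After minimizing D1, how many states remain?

Reachable states from the start: {A,B,D,F,G}. Unreachable: {C,E} — drop them.
P0 = {A} | {B,D,F,G}.
Stable partition: {A} | {B,D,F,G} — 2 equivalence classes.

2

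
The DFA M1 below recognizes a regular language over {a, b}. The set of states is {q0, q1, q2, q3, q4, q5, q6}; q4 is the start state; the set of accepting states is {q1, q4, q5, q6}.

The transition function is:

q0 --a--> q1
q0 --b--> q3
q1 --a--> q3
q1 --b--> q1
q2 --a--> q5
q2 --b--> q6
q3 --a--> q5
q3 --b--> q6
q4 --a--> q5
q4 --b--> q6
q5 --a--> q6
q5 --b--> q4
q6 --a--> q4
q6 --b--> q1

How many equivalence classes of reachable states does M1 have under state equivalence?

Reachable states from the start: {q1,q3,q4,q5,q6}. Unreachable: {q0,q2} — drop them.
Initial partition by acceptance: {q1,q4,q5,q6} | {q3}.
Split {q1,q4,q5,q6} by δ(·,a) → {q4,q5,q6} and {q1}.
On input b, block {q4,q5,q6} splits into {q4,q5} and {q6}.
Refine {q4,q5} on symbol a: members go to different blocks, giving {q4} and {q5}.
No further refinement is possible. Final partition (5 blocks): {q4} | {q3} | {q1} | {q6} | {q5}.

5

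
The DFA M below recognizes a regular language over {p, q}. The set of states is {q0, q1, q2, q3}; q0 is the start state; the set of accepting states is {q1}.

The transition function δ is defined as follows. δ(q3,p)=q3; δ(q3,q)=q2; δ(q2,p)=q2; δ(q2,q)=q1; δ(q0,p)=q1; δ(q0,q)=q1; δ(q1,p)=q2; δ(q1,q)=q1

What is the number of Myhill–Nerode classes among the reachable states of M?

States {q3} cannot be reached from the start state, so discard them.
Start with accepting vs non-accepting: {q1} | {q0,q2}.
Split {q0,q2} by δ(·,p) → {q0} and {q2}.
Stable partition: {q1} | {q0} | {q2} — 3 equivalence classes.

3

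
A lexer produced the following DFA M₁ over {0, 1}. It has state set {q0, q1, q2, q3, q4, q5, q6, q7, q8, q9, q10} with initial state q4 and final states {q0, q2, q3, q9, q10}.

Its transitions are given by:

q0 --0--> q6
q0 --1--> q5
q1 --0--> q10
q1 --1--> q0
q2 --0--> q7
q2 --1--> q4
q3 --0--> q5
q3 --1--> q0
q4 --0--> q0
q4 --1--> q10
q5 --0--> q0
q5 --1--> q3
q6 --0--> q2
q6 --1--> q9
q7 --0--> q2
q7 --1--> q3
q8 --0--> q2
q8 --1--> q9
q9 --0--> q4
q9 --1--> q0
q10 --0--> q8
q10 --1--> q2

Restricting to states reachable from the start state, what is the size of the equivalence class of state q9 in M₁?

Reachable states from the start: {q0,q2,q3,q4,q5,q6,q7,q8,q9,q10}. Unreachable: {q1} — drop them.
P0 = {q0,q2,q3,q9,q10} | {q4,q5,q6,q7,q8}.
Split {q0,q2,q3,q9,q10} by δ(·,1) → {q3,q9,q10} and {q0,q2}.
The partition is now stable with 3 blocks: {q3,q9,q10} | {q4,q5,q6,q7,q8} | {q0,q2}.
State q9 belongs to the block {q3,q9,q10}, which has 3 states.

3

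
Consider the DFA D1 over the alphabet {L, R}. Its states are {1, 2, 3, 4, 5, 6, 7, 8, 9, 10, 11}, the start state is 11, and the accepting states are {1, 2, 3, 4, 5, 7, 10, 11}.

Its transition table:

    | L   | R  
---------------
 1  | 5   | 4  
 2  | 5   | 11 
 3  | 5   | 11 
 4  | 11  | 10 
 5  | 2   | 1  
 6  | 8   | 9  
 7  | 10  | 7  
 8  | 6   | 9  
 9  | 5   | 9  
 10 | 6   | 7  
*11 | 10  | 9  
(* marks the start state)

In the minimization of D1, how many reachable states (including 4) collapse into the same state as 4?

1

Reachable states from the start: {1,2,4,5,6,7,8,9,10,11}. Unreachable: {3} — drop them.
Start with accepting vs non-accepting: {1,2,4,5,7,10,11} | {6,8,9}.
Split {1,2,4,5,7,10,11} by δ(·,L) → {1,2,4,5,7,11} and {10}.
Refine {1,2,4,5,7,11} on symbol L: members go to different blocks, giving {1,2,4,5} and {7,11}.
On input L, block {1,2,4,5} splits into {1,2,5} and {4}.
On input R, block {1,2,5} splits into {1} and {2} and {5}.
Refine {6,8,9} on symbol L: members go to different blocks, giving {6,8} and {9}.
Refine {7,11} on symbol R: members go to different blocks, giving {7} and {11}.
Stable partition: {1} | {6,8} | {10} | {7} | {4} | {2} | {5} | {9} | {11} — 9 equivalence classes.
The equivalence class containing 4 is {4}, of size 1.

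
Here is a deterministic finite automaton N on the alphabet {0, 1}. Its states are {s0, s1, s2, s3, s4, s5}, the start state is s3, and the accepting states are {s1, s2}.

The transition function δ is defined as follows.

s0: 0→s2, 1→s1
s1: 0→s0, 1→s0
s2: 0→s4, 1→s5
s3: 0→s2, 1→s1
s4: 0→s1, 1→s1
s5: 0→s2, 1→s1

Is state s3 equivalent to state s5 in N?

All states are reachable from the start state.
Initial partition by acceptance: {s1,s2} | {s0,s3,s4,s5}.
The partition is now stable with 2 blocks: {s1,s2} | {s0,s3,s4,s5}.
s3 and s5 lie in the same block of the stable partition, so they are equivalent — no string distinguishes them.

Yes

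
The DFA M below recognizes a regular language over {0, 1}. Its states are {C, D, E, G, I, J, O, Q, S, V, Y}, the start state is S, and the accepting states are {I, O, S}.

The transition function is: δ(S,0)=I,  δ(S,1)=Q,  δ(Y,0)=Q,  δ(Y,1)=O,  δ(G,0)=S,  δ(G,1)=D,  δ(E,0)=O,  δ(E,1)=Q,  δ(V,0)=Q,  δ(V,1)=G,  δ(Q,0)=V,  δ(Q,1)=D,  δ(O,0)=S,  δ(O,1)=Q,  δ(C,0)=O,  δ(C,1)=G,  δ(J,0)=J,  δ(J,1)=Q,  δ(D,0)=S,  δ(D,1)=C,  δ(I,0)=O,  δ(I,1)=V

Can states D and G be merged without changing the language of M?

Yes

Reachable states from the start: {C,D,G,I,O,Q,S,V}. Unreachable: {E,J,Y} — drop them.
Start with accepting vs non-accepting: {I,O,S} | {C,D,G,Q,V}.
Split {C,D,G,Q,V} by δ(·,0) → {C,D,G} and {Q,V}.
No further refinement is possible. Final partition (3 blocks): {I,O,S} | {C,D,G} | {Q,V}.
D and G lie in the same block of the stable partition, so they are equivalent — no string distinguishes them.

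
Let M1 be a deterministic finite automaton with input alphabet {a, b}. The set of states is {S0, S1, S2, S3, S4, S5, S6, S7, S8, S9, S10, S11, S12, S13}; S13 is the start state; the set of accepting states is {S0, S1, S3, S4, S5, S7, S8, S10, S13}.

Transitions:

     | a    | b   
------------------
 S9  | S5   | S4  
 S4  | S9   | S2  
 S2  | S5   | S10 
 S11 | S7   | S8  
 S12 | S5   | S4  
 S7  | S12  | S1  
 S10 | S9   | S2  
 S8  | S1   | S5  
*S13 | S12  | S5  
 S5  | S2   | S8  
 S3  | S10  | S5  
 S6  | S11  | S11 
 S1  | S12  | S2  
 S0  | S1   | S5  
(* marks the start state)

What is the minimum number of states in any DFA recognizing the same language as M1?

Reachable states from the start: {S1,S2,S4,S5,S8,S9,S10,S12,S13}. Unreachable: {S0,S3,S6,S7,S11} — drop them.
Start with accepting vs non-accepting: {S1,S4,S5,S8,S10,S13} | {S2,S9,S12}.
Refine {S1,S4,S5,S8,S10,S13} on symbol a: members go to different blocks, giving {S1,S4,S5,S10,S13} and {S8}.
Split {S1,S4,S5,S10,S13} by δ(·,b) → {S1,S4,S10} and {S5} and {S13}.
Stable partition: {S1,S4,S10} | {S2,S9,S12} | {S8} | {S5} | {S13} — 5 equivalence classes.

5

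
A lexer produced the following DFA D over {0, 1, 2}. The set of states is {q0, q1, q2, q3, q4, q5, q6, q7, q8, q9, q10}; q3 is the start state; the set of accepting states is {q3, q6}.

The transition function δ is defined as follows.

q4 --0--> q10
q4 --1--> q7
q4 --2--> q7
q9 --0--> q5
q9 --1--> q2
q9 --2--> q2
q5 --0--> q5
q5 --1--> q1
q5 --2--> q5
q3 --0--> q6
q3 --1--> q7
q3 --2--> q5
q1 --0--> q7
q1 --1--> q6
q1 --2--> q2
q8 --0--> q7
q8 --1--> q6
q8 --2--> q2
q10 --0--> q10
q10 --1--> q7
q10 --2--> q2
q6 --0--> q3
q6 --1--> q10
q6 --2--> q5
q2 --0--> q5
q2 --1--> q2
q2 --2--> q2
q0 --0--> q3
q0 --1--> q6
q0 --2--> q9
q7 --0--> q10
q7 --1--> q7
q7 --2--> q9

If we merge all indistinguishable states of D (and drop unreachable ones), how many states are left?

5

States {q0,q4,q8} cannot be reached from the start state, so discard them.
Initial partition by acceptance: {q3,q6} | {q1,q2,q5,q7,q9,q10}.
On input 1, block {q1,q2,q5,q7,q9,q10} splits into {q2,q5,q7,q9,q10} and {q1}.
On input 1, block {q2,q5,q7,q9,q10} splits into {q2,q7,q9,q10} and {q5}.
On input 0, block {q2,q7,q9,q10} splits into {q2,q9} and {q7,q10}.
No further refinement is possible. Final partition (5 blocks): {q3,q6} | {q2,q9} | {q1} | {q5} | {q7,q10}.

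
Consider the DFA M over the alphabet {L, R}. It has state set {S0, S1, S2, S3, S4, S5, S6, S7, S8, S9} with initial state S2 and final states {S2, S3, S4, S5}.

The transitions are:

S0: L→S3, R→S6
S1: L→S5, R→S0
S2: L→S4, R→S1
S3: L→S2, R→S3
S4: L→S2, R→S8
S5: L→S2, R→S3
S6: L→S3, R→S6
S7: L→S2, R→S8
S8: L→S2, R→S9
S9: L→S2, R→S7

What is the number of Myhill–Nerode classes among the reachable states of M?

5

All states are reachable from the start state.
Start with accepting vs non-accepting: {S2,S3,S4,S5} | {S0,S1,S6,S7,S8,S9}.
Split {S2,S3,S4,S5} by δ(·,R) → {S2,S4} and {S3,S5}.
Split {S0,S1,S6,S7,S8,S9} by δ(·,L) → {S0,S1,S6} and {S7,S8,S9}.
On input R, block {S2,S4} splits into {S2} and {S4}.
No further refinement is possible. Final partition (5 blocks): {S2} | {S0,S1,S6} | {S3,S5} | {S7,S8,S9} | {S4}.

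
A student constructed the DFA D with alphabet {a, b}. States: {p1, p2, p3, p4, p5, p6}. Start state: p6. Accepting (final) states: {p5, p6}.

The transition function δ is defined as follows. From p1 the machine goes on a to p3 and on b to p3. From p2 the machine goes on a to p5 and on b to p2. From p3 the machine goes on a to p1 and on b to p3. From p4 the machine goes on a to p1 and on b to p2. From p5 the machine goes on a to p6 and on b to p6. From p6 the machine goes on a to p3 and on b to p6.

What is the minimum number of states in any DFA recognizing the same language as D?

First remove the unreachable states {p2,p4,p5}; 3 states remain.
Initial partition by acceptance: {p6} | {p1,p3}.
No further refinement is possible. Final partition (2 blocks): {p6} | {p1,p3}.

2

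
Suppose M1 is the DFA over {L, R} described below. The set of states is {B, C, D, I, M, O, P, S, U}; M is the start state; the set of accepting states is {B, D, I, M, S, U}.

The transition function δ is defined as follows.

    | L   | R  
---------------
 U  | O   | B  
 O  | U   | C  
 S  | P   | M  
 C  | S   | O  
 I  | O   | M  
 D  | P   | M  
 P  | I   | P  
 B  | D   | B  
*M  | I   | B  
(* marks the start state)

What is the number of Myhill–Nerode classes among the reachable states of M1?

3

Every state is reachable, so we keep all 9.
Initial partition by acceptance: {B,D,I,M,S,U} | {C,O,P}.
Refine {B,D,I,M,S,U} on symbol L: members go to different blocks, giving {D,I,S,U} and {B,M}.
Stable partition: {D,I,S,U} | {C,O,P} | {B,M} — 3 equivalence classes.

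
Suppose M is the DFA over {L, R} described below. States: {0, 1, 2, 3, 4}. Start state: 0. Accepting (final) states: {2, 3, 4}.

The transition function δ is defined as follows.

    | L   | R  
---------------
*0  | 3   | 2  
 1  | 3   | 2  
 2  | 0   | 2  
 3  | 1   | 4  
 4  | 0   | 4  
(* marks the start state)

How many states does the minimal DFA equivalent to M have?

All states are reachable from the start state.
Start with accepting vs non-accepting: {2,3,4} | {0,1}.
The partition is now stable with 2 blocks: {2,3,4} | {0,1}.

2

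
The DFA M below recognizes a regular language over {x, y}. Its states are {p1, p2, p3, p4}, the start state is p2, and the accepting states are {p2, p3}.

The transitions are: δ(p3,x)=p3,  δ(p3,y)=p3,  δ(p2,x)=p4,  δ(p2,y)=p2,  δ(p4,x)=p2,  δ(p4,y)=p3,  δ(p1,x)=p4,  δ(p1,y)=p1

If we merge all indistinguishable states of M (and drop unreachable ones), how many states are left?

3

Reachable states from the start: {p2,p3,p4}. Unreachable: {p1} — drop them.
Initial partition by acceptance: {p2,p3} | {p4}.
Refine {p2,p3} on symbol x: members go to different blocks, giving {p2} and {p3}.
No further refinement is possible. Final partition (3 blocks): {p2} | {p4} | {p3}.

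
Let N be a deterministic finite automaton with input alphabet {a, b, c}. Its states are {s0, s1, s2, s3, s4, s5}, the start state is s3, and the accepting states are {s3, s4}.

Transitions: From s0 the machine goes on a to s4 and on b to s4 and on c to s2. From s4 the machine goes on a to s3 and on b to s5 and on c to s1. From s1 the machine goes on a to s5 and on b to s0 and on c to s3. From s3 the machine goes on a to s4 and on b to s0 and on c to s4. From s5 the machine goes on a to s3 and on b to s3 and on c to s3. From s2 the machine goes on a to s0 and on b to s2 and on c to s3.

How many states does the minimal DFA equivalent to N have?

6

All states are reachable from the start state.
Initial partition by acceptance: {s3,s4} | {s0,s1,s2,s5}.
On input c, block {s3,s4} splits into {s3} and {s4}.
On input a, block {s0,s1,s2,s5} splits into {s1,s2} and {s0} and {s5}.
Split {s1,s2} by δ(·,a) → {s1} and {s2}.
Stable partition: {s3} | {s1} | {s4} | {s0} | {s5} | {s2} — 6 equivalence classes.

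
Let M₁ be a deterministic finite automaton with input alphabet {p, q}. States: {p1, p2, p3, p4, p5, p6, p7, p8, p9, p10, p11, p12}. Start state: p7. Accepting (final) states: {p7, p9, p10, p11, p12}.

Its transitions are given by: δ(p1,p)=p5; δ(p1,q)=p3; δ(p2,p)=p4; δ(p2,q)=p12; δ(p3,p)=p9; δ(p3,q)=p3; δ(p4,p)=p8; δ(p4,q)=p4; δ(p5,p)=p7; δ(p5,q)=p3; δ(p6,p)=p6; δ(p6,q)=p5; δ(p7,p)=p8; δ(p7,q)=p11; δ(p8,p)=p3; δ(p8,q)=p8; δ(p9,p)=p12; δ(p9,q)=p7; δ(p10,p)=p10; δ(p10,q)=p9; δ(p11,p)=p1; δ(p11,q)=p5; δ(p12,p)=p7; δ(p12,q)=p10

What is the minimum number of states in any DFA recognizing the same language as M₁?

Reachable states from the start: {p1,p3,p5,p7,p8,p9,p10,p11,p12}. Unreachable: {p2,p4,p6} — drop them.
Start with accepting vs non-accepting: {p7,p9,p10,p11,p12} | {p1,p3,p5,p8}.
Split {p7,p9,p10,p11,p12} by δ(·,p) → {p9,p10,p12} and {p7,p11}.
On input p, block {p9,p10,p12} splits into {p9,p10} and {p12}.
Split {p9,p10} by δ(·,p) → {p9} and {p10}.
Split {p1,p3,p5,p8} by δ(·,p) → {p1,p8} and {p3} and {p5}.
On input p, block {p1,p8} splits into {p1} and {p8}.
Split {p7,p11} by δ(·,p) → {p7} and {p11}.
The partition is now stable with 9 blocks: {p9} | {p1} | {p7} | {p12} | {p10} | {p3} | {p5} | {p8} | {p11}.

9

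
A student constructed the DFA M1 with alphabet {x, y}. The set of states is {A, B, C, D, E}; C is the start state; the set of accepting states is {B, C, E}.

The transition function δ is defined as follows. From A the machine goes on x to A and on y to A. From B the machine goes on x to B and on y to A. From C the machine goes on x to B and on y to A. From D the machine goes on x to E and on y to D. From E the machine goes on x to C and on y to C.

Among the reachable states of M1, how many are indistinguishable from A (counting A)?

1

Reachable states from the start: {A,B,C}. Unreachable: {D,E} — drop them.
Initial partition by acceptance: {B,C} | {A}.
The partition is now stable with 2 blocks: {B,C} | {A}.
The equivalence class containing A is {A}, of size 1.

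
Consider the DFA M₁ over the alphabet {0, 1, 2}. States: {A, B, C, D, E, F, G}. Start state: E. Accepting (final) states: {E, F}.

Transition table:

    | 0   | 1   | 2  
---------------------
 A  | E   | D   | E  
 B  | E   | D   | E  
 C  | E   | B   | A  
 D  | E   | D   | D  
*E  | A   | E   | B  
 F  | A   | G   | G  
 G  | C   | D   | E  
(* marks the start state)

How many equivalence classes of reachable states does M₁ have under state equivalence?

3

First remove the unreachable states {C,F,G}; 4 states remain.
Start with accepting vs non-accepting: {E} | {A,B,D}.
Refine {A,B,D} on symbol 2: members go to different blocks, giving {A,B} and {D}.
The partition is now stable with 3 blocks: {E} | {A,B} | {D}.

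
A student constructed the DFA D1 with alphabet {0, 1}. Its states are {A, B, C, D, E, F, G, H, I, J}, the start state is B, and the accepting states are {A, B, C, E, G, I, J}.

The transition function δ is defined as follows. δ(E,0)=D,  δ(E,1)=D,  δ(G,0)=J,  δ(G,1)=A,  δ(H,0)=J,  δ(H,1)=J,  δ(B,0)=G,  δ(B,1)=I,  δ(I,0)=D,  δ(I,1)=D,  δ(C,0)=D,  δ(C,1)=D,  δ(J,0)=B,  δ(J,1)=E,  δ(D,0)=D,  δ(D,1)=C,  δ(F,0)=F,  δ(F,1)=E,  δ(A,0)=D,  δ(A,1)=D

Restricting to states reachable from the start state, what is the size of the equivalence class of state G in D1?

3

First remove the unreachable states {F,H}; 8 states remain.
P0 = {A,B,C,E,G,I,J} | {D}.
On input 0, block {A,B,C,E,G,I,J} splits into {A,C,E,I} and {B,G,J}.
Stable partition: {A,C,E,I} | {D} | {B,G,J} — 3 equivalence classes.
The equivalence class containing G is {B,G,J}, of size 3.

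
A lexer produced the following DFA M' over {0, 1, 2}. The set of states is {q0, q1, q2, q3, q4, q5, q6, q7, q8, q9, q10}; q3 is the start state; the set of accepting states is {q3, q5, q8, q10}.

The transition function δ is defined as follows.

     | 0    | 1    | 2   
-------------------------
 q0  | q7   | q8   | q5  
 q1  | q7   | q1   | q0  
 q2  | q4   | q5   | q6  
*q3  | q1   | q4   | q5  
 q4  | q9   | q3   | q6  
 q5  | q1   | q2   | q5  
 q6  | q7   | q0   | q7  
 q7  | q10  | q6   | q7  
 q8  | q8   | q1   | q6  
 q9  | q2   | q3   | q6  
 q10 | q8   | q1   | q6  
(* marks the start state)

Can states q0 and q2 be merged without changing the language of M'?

No

Start with accepting vs non-accepting: {q3,q5,q8,q10} | {q0,q1,q2,q4,q6,q7,q9}.
Split {q3,q5,q8,q10} by δ(·,0) → {q3,q5} and {q8,q10}.
On input 0, block {q0,q1,q2,q4,q6,q7,q9} splits into {q0,q1,q2,q4,q6,q9} and {q7}.
On input 0, block {q0,q1,q2,q4,q6,q9} splits into {q0,q1,q6} and {q2,q4,q9}.
Refine {q0,q1,q6} on symbol 1: members go to different blocks, giving {q1,q6} and {q0}.
On input 1, block {q1,q6} splits into {q1} and {q6}.
Stable partition: {q3,q5} | {q1} | {q8,q10} | {q7} | {q2,q4,q9} | {q0} | {q6} — 7 equivalence classes.
q0 and q2 end up in different blocks, so they are distinguishable. For instance, the string '2' is accepted from only q0.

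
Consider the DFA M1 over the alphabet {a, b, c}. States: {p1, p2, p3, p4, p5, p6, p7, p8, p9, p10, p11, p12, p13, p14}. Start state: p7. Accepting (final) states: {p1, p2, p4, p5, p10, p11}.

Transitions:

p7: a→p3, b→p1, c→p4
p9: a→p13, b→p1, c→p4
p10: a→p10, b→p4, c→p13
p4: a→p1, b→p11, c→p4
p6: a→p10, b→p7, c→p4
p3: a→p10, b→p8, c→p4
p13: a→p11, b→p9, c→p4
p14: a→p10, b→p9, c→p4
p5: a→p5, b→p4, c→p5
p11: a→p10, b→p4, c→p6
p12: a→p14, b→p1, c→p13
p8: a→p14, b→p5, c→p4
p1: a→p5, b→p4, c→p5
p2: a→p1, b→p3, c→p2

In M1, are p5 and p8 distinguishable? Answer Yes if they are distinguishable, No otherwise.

First remove the unreachable states {p2,p12}; 12 states remain.
Start with accepting vs non-accepting: {p1,p4,p5,p10,p11} | {p3,p6,p7,p8,p9,p13,p14}.
On input c, block {p1,p4,p5,p10,p11} splits into {p1,p4,p5} and {p10,p11}.
Split {p1,p4,p5} by δ(·,b) → {p1,p5} and {p4}.
On input a, block {p3,p6,p7,p8,p9,p13,p14} splits into {p3,p6,p13,p14} and {p7,p8,p9}.
The partition is now stable with 5 blocks: {p1,p5} | {p3,p6,p13,p14} | {p10,p11} | {p4} | {p7,p8,p9}.
p5 and p8 end up in different blocks, so they are distinguishable. For instance, the string 'ε' is accepted from only p5.

Yes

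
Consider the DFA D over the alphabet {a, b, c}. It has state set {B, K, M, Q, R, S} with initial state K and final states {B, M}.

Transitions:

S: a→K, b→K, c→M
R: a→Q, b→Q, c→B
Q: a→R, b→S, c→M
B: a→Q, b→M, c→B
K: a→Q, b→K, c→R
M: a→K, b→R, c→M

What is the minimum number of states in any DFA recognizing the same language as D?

Every state is reachable, so we keep all 6.
Start with accepting vs non-accepting: {B,M} | {K,Q,R,S}.
Split {B,M} by δ(·,b) → {B} and {M}.
Refine {K,Q,R,S} on symbol c: members go to different blocks, giving {Q,S} and {R} and {K}.
On input a, block {Q,S} splits into {S} and {Q}.
No further refinement is possible. Final partition (6 blocks): {B} | {S} | {M} | {R} | {K} | {Q}.

6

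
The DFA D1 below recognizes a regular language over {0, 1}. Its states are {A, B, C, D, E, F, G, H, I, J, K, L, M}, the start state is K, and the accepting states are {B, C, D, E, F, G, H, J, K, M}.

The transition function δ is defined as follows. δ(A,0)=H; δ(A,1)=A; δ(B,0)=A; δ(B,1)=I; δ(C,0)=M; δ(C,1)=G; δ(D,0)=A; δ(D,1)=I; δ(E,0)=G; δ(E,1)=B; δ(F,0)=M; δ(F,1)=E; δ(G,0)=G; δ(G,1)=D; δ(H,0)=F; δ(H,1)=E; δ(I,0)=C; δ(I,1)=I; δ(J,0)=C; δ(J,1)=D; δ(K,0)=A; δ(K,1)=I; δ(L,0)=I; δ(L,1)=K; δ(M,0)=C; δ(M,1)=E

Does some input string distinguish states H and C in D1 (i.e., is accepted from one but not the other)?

No

Reachable states from the start: {A,B,C,D,E,F,G,H,I,K,M}. Unreachable: {J,L} — drop them.
Initial partition by acceptance: {B,C,D,E,F,G,H,K,M} | {A,I}.
Refine {B,C,D,E,F,G,H,K,M} on symbol 0: members go to different blocks, giving {C,E,F,G,H,M} and {B,D,K}.
On input 1, block {C,E,F,G,H,M} splits into {C,F,H,M} and {E,G}.
The partition is now stable with 4 blocks: {C,F,H,M} | {A,I} | {B,D,K} | {E,G}.
H and C lie in the same block of the stable partition, so they are equivalent — no string distinguishes them.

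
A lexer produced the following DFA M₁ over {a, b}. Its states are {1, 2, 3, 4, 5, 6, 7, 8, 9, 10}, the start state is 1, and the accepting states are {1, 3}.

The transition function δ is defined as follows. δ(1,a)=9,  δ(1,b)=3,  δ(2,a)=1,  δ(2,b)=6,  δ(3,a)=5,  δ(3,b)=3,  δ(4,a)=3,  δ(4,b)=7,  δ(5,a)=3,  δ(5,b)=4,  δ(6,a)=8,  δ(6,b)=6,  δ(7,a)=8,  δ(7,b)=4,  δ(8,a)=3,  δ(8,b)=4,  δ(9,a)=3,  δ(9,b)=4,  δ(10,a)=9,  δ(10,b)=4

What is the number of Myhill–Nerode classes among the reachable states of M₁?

4

First remove the unreachable states {2,6,10}; 7 states remain.
Start with accepting vs non-accepting: {1,3} | {4,5,7,8,9}.
Split {4,5,7,8,9} by δ(·,a) → {4,5,8,9} and {7}.
Refine {4,5,8,9} on symbol b: members go to different blocks, giving {5,8,9} and {4}.
The partition is now stable with 4 blocks: {1,3} | {5,8,9} | {7} | {4}.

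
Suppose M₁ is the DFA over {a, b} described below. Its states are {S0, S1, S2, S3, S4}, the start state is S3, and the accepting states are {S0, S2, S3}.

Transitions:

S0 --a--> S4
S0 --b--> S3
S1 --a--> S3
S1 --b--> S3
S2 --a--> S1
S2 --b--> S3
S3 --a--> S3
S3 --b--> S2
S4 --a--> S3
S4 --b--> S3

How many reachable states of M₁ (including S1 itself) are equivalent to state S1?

States {S0,S4} cannot be reached from the start state, so discard them.
Start with accepting vs non-accepting: {S2,S3} | {S1}.
Split {S2,S3} by δ(·,a) → {S2} and {S3}.
No further refinement is possible. Final partition (3 blocks): {S2} | {S1} | {S3}.
The equivalence class containing S1 is {S1}, of size 1.

1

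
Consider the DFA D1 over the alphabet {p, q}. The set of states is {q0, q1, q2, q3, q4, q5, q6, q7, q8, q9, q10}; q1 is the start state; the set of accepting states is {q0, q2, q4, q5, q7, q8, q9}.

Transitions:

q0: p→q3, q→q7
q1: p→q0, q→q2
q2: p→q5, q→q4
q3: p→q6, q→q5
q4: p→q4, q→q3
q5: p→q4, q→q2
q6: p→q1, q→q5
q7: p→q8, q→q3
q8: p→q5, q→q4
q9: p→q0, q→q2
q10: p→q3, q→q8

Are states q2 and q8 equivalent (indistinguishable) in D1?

Reachable states from the start: {q0,q1,q2,q3,q4,q5,q6,q7,q8}. Unreachable: {q9,q10} — drop them.
Start with accepting vs non-accepting: {q0,q2,q4,q5,q7,q8} | {q1,q3,q6}.
Split {q0,q2,q4,q5,q7,q8} by δ(·,p) → {q2,q4,q5,q7,q8} and {q0}.
Refine {q2,q4,q5,q7,q8} on symbol q: members go to different blocks, giving {q2,q5,q8} and {q4,q7}.
Split {q2,q5,q8} by δ(·,p) → {q2,q8} and {q5}.
On input p, block {q1,q3,q6} splits into {q3,q6} and {q1}.
Refine {q3,q6} on symbol p: members go to different blocks, giving {q3} and {q6}.
Split {q4,q7} by δ(·,p) → {q4} and {q7}.
The partition is now stable with 8 blocks: {q2,q8} | {q3} | {q0} | {q4} | {q5} | {q1} | {q6} | {q7}.
q2 and q8 lie in the same block of the stable partition, so they are equivalent — no string distinguishes them.

Yes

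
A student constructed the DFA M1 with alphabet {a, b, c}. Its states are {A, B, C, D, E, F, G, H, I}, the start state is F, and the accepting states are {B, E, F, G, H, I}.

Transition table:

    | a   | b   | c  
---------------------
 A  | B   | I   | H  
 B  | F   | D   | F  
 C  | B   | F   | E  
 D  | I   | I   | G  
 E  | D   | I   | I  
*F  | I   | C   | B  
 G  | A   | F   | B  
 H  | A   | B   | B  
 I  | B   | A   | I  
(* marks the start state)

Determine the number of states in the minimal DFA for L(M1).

3

Start with accepting vs non-accepting: {B,E,F,G,H,I} | {A,C,D}.
Refine {B,E,F,G,H,I} on symbol a: members go to different blocks, giving {B,F,I} and {E,G,H}.
No further refinement is possible. Final partition (3 blocks): {B,F,I} | {A,C,D} | {E,G,H}.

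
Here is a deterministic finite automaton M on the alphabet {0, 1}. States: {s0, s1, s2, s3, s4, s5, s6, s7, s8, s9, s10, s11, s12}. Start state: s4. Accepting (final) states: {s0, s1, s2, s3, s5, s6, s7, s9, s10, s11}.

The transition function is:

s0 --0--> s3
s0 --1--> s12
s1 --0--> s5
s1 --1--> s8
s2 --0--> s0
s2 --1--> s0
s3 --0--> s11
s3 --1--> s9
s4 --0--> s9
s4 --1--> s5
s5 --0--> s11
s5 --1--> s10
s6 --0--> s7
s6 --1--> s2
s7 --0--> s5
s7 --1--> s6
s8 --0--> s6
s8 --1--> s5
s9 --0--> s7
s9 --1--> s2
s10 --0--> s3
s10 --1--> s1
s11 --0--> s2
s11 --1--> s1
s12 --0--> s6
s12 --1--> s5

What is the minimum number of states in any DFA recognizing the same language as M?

Every state is reachable, so we keep all 13.
Initial partition by acceptance: {s0,s1,s2,s3,s5,s6,s7,s9,s10,s11} | {s4,s8,s12}.
Refine {s0,s1,s2,s3,s5,s6,s7,s9,s10,s11} on symbol 1: members go to different blocks, giving {s2,s3,s5,s6,s7,s9,s10,s11} and {s0,s1}.
Split {s2,s3,s5,s6,s7,s9,s10,s11} by δ(·,0) → {s3,s5,s6,s7,s9,s10,s11} and {s2}.
Split {s3,s5,s6,s7,s9,s10,s11} by δ(·,0) → {s3,s5,s6,s7,s9,s10} and {s11}.
Split {s3,s5,s6,s7,s9,s10} by δ(·,0) → {s6,s7,s9,s10} and {s3,s5}.
On input 0, block {s6,s7,s9,s10} splits into {s6,s9} and {s7,s10}.
Refine {s3,s5} on symbol 1: members go to different blocks, giving {s3} and {s5}.
On input 0, block {s0,s1} splits into {s0} and {s1}.
Split {s7,s10} by δ(·,0) → {s7} and {s10}.
The partition is now stable with 10 blocks: {s6,s9} | {s4,s8,s12} | {s0} | {s2} | {s11} | {s3} | {s7} | {s5} | {s1} | {s10}.

10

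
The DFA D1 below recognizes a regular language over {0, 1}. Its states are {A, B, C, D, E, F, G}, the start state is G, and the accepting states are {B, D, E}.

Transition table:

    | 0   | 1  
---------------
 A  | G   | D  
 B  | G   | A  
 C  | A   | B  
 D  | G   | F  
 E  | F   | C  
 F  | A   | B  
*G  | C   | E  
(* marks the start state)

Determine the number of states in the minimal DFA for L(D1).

Start with accepting vs non-accepting: {B,D,E} | {A,C,F,G}.
The partition is now stable with 2 blocks: {B,D,E} | {A,C,F,G}.

2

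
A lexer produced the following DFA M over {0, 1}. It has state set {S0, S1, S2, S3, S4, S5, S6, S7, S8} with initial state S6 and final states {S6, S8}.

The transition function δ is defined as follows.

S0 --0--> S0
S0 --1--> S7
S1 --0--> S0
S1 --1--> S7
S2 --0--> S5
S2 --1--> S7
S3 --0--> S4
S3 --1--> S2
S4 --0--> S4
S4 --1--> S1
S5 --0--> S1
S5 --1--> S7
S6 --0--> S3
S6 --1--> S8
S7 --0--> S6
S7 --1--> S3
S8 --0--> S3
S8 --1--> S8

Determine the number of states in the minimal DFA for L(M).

4

Every state is reachable, so we keep all 9.
P0 = {S6,S8} | {S0,S1,S2,S3,S4,S5,S7}.
Split {S0,S1,S2,S3,S4,S5,S7} by δ(·,0) → {S0,S1,S2,S3,S4,S5} and {S7}.
Split {S0,S1,S2,S3,S4,S5} by δ(·,1) → {S0,S1,S2,S5} and {S3,S4}.
No further refinement is possible. Final partition (4 blocks): {S6,S8} | {S0,S1,S2,S5} | {S7} | {S3,S4}.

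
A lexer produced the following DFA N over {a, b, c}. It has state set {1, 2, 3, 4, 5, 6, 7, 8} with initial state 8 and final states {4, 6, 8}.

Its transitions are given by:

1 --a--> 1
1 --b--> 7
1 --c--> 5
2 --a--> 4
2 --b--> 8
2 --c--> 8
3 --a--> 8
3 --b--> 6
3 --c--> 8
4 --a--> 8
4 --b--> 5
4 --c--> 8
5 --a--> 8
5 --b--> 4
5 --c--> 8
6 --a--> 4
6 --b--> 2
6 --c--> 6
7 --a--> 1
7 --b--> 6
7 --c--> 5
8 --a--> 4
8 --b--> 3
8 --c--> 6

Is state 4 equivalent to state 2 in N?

States {1,7} cannot be reached from the start state, so discard them.
Start with accepting vs non-accepting: {4,6,8} | {2,3,5}.
The partition is now stable with 2 blocks: {4,6,8} | {2,3,5}.
4 and 2 end up in different blocks, so they are distinguishable. For instance, the string 'ε' is accepted from only 4.

No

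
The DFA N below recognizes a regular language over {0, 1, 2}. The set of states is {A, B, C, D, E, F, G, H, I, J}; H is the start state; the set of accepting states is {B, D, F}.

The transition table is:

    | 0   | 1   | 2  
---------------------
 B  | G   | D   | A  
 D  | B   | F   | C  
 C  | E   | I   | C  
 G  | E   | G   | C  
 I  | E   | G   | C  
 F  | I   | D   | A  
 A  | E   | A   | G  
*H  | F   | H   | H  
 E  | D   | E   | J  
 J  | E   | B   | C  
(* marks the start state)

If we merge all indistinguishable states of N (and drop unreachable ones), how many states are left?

6

Start with accepting vs non-accepting: {B,D,F} | {A,C,E,G,H,I,J}.
Split {B,D,F} by δ(·,0) → {B,F} and {D}.
On input 0, block {A,C,E,G,H,I,J} splits into {A,C,G,I,J} and {E} and {H}.
Refine {A,C,G,I,J} on symbol 1: members go to different blocks, giving {A,C,G,I} and {J}.
Stable partition: {B,F} | {A,C,G,I} | {D} | {E} | {H} | {J} — 6 equivalence classes.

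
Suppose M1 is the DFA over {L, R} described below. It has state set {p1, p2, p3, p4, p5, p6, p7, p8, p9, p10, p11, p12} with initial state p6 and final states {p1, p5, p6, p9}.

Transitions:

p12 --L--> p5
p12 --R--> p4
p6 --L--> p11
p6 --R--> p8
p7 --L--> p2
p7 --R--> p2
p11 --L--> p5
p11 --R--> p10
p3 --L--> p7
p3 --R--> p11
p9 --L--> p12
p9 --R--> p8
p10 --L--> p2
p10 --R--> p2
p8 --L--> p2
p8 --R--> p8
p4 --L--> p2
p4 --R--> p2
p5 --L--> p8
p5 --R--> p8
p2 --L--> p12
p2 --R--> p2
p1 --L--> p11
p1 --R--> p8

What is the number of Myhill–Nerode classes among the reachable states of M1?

First remove the unreachable states {p1,p3,p7,p9}; 8 states remain.
P0 = {p5,p6} | {p2,p4,p8,p10,p11,p12}.
Split {p2,p4,p8,p10,p11,p12} by δ(·,L) → {p2,p4,p8,p10} and {p11,p12}.
Refine {p5,p6} on symbol L: members go to different blocks, giving {p5} and {p6}.
Refine {p2,p4,p8,p10} on symbol L: members go to different blocks, giving {p4,p8,p10} and {p2}.
Split {p4,p8,p10} by δ(·,R) → {p4,p10} and {p8}.
The partition is now stable with 6 blocks: {p5} | {p4,p10} | {p11,p12} | {p6} | {p2} | {p8}.

6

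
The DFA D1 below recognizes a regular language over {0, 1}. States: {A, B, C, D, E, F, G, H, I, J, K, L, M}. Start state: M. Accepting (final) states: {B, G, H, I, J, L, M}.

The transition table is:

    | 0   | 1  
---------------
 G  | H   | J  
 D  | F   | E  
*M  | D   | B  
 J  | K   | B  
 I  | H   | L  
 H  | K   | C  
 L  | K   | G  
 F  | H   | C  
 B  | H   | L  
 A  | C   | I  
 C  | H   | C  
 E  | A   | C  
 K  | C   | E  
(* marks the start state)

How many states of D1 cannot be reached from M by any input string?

0

A breadth-first search from the start state visits every state.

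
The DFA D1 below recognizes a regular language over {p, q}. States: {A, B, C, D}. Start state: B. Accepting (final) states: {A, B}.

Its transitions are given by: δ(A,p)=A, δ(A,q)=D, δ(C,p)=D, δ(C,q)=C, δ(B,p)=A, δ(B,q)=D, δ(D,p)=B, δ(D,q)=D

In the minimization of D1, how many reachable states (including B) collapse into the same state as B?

Reachable states from the start: {A,B,D}. Unreachable: {C} — drop them.
Initial partition by acceptance: {A,B} | {D}.
No further refinement is possible. Final partition (2 blocks): {A,B} | {D}.
The equivalence class containing B is {A,B}, of size 2.

2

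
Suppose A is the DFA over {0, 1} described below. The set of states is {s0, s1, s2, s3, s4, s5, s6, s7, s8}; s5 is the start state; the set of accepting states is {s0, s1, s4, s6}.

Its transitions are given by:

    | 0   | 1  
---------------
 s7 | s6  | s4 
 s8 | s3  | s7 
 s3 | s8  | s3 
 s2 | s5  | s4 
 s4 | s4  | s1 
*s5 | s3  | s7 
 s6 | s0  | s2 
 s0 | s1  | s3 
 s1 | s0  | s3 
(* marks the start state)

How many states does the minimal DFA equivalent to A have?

Initial partition by acceptance: {s0,s1,s4,s6} | {s2,s3,s5,s7,s8}.
Refine {s0,s1,s4,s6} on symbol 1: members go to different blocks, giving {s0,s1,s6} and {s4}.
On input 0, block {s2,s3,s5,s7,s8} splits into {s2,s3,s5,s8} and {s7}.
Refine {s2,s3,s5,s8} on symbol 1: members go to different blocks, giving {s5,s8} and {s2} and {s3}.
Refine {s0,s1,s6} on symbol 1: members go to different blocks, giving {s0,s1} and {s6}.
No further refinement is possible. Final partition (7 blocks): {s0,s1} | {s5,s8} | {s4} | {s7} | {s2} | {s3} | {s6}.

7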